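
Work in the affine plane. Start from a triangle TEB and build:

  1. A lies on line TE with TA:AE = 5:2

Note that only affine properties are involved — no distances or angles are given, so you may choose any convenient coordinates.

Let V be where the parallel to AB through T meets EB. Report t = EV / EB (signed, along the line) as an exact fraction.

Choose coordinates T = (0, 0), E = (1, 0), B = (0, 1).
1. A lies on line TE with TA:AE = 5:2 ⇒ A = (5/7, 0)
through T parallel to AB: direction (-5/7, 1); meets EB at V = (-5/2, 7/2)
V = E + t·(B−E) with t = 7/2

t = 7/2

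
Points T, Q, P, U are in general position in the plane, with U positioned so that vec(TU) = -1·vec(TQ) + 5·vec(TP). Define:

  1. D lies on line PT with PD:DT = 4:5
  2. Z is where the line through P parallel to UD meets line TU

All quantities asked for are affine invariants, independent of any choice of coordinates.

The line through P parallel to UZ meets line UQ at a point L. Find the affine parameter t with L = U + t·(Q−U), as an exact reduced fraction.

Choose coordinates T = (0, 0), Q = (1, 0), P = (0, 1), U = (-1, 5).
1. D lies on line PT with PD:DT = 4:5 ⇒ D = (0, 5/9)
2. Z is where the line through P parallel to UD meets line TU ⇒ Z = (-9/5, 9)
through P parallel to UZ: direction (-4/5, 4); meets UQ at L = (-3/5, 4)
L = U + t·(Q−U) with t = 1/5

t = 1/5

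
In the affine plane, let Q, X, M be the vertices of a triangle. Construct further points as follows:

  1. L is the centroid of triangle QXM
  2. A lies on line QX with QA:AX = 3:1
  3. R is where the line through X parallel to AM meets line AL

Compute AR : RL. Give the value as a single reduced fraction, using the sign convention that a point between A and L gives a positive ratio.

AR:RL = -3/5

Work in coordinates with Q = (0, 0), X = (1, 0), M = (0, 1).
1. L is the centroid of triangle QXM ⇒ L = (1/3, 1/3)
2. A lies on line QX with QA:AX = 3:1 ⇒ A = (3/4, 0)
3. R is where the line through X parallel to AM meets line AL ⇒ R = (11/8, -1/2)
R = A + t·(L−A) with t = -3/2, so AR:RL = t:(1−t) = -3/2:5/2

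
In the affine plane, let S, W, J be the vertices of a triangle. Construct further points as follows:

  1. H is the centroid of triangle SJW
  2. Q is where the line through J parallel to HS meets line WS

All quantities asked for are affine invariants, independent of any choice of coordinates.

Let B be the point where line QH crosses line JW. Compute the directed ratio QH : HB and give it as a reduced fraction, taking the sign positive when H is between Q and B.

QH:HB = 5

Choose coordinates S = (0, 0), W = (1, 0), J = (0, 1).
1. H is the centroid of triangle SJW ⇒ H = (1/3, 1/3)
2. Q is where the line through J parallel to HS meets line WS ⇒ Q = (-1, 0)
line QH meets JW at B = (3/5, 2/5)
H = Q + t·(B−Q) with t = 5/6, so QH:HB = 5/6:1/6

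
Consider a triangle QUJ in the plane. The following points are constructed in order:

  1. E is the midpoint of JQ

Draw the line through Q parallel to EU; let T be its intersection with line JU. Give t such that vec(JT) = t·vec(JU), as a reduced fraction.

Assign Q = (0, 0), U = (1, 0), J = (0, 1) — the answer is frame-independent, so this choice is without loss of generality.
1. E is the midpoint of JQ ⇒ E = (0, 1/2)
through Q parallel to EU: direction (1, -1/2); meets JU at T = (2, -1)
T = J + t·(U−J) with t = 2

t = 2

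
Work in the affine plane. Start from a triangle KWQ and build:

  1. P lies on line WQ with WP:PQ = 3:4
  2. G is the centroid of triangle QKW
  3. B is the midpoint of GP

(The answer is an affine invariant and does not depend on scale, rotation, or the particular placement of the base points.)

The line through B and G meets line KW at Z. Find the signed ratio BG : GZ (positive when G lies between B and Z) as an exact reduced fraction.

BG:GZ = 1/7

Work in coordinates with K = (0, 0), W = (1, 0), Q = (0, 1).
1. P lies on line WQ with WP:PQ = 3:4 ⇒ P = (4/7, 3/7)
2. G is the centroid of triangle QKW ⇒ G = (1/3, 1/3)
3. B is the midpoint of GP ⇒ B = (19/42, 8/21)
line BG meets KW at Z = (-1/2, 0)
G = B + t·(Z−B) with t = 1/8, so BG:GZ = 1/8:7/8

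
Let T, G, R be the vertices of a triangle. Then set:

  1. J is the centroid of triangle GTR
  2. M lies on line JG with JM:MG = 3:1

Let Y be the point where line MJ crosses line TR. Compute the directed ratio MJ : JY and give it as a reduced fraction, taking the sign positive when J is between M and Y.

MJ:JY = 3/2

Choose coordinates T = (0, 0), G = (1, 0), R = (0, 1).
1. J is the centroid of triangle GTR ⇒ J = (1/3, 1/3)
2. M lies on line JG with JM:MG = 3:1 ⇒ M = (5/6, 1/12)
line MJ meets TR at Y = (0, 1/2)
J = M + t·(Y−M) with t = 3/5, so MJ:JY = 3/5:2/5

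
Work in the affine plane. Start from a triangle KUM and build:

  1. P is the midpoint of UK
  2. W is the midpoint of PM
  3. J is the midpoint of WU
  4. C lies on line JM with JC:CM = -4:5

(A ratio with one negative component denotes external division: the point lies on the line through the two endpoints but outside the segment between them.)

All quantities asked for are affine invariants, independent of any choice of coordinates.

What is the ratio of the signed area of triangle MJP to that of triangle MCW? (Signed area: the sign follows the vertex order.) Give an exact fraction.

[MJP]:[MCW] = 2/5

Work in coordinates with K = (0, 0), U = (1, 0), M = (0, 1).
1. P is the midpoint of UK ⇒ P = (1/2, 0)
2. W is the midpoint of PM ⇒ W = (1/4, 1/2)
3. J is the midpoint of WU ⇒ J = (5/8, 1/4)
4. C lies on line JM with JC:CM = -4:5 ⇒ C = (25/8, -11/4)
2·[MJP] = -1/4, 2·[MCW] = -5/8
[MJP]:[MCW] = -1/4:-5/8 = 2/5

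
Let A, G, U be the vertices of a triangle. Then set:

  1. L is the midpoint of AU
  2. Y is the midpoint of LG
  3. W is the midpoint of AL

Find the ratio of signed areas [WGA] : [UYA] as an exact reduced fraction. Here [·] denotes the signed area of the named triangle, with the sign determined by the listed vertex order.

[WGA]:[UYA] = 1/2

Work in coordinates with A = (0, 0), G = (1, 0), U = (0, 1).
1. L is the midpoint of AU ⇒ L = (0, 1/2)
2. Y is the midpoint of LG ⇒ Y = (1/2, 1/4)
3. W is the midpoint of AL ⇒ W = (0, 1/4)
2·[WGA] = -1/4, 2·[UYA] = -1/2
[WGA]:[UYA] = -1/4:-1/2 = 1/2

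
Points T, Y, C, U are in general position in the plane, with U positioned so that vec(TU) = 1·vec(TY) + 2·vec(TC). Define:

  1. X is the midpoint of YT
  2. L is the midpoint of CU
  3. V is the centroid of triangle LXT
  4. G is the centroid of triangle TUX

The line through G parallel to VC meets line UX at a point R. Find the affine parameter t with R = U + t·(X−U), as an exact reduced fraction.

Assign T = (0, 0), Y = (1, 0), C = (0, 1), U = (1, 2) — the answer is frame-independent, so this choice is without loss of generality.
1. X is the midpoint of YT ⇒ X = (1/2, 0)
2. L is the midpoint of CU ⇒ L = (1/2, 3/2)
3. V is the centroid of triangle LXT ⇒ V = (1/3, 1/2)
4. G is the centroid of triangle TUX ⇒ G = (1/2, 2/3)
through G parallel to VC: direction (-1/3, 1/2); meets UX at R = (41/66, 16/33)
R = U + t·(X−U) with t = 25/33

t = 25/33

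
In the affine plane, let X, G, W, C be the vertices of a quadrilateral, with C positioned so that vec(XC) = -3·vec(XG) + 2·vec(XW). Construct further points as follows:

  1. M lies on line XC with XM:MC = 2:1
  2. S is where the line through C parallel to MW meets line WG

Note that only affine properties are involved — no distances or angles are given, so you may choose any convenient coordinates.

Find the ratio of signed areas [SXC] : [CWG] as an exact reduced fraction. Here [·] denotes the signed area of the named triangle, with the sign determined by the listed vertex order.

Choose coordinates X = (0, 0), G = (1, 0), W = (0, 1), C = (-3, 2).
1. M lies on line XC with XM:MC = 2:1 ⇒ M = (-2, 4/3)
2. S is where the line through C parallel to MW meets line WG ⇒ S = (-3/5, 8/5)
2·[SXC] = -18/5, 2·[CWG] = -2
[SXC]:[CWG] = -18/5:-2 = 9/5

[SXC]:[CWG] = 9/5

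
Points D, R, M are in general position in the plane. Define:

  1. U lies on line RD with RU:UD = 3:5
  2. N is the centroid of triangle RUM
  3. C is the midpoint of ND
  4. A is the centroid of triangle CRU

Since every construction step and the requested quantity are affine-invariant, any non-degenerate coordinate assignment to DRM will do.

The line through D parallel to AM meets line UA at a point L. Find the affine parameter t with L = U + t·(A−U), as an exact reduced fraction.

Assign D = (0, 0), R = (1, 0), M = (0, 1) — the answer is frame-independent, so this choice is without loss of generality.
1. U lies on line RD with RU:UD = 3:5 ⇒ U = (5/8, 0)
2. N is the centroid of triangle RUM ⇒ N = (13/24, 1/3)
3. C is the midpoint of ND ⇒ C = (13/48, 1/6)
4. A is the centroid of triangle CRU ⇒ A = (91/144, 1/18)
through D parallel to AM: direction (-91/144, 17/18); meets UA at L = (455/864, -85/108)
L = U + t·(A−U) with t = -85/6

t = -85/6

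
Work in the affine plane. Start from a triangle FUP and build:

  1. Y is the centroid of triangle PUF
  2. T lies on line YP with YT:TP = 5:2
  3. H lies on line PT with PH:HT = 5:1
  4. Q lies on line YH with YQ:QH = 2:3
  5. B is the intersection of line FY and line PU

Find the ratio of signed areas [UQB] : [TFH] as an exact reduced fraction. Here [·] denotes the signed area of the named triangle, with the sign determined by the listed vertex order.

[UQB]:[TFH] = 73/10

Choose coordinates F = (0, 0), U = (1, 0), P = (0, 1).
1. Y is the centroid of triangle PUF ⇒ Y = (1/3, 1/3)
2. T lies on line YP with YT:TP = 5:2 ⇒ T = (2/21, 17/21)
3. H lies on line PT with PH:HT = 5:1 ⇒ H = (5/63, 53/63)
4. Q lies on line YH with YQ:QH = 2:3 ⇒ Q = (73/315, 169/315)
5. B is the intersection of line FY and line PU ⇒ B = (1/2, 1/2)
2·[UQB] = -73/630, 2·[TFH] = -1/63
[UQB]:[TFH] = -73/630:-1/63 = 73/10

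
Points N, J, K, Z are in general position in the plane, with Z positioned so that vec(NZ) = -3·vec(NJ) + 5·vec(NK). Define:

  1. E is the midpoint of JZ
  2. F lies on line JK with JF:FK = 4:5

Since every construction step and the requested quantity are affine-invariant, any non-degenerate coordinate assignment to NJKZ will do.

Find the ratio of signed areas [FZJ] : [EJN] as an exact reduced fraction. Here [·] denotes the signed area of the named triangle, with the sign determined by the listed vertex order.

[FZJ]:[EJN] = 8/45

Choose coordinates N = (0, 0), J = (1, 0), K = (0, 1), Z = (-3, 5).
1. E is the midpoint of JZ ⇒ E = (-1, 5/2)
2. F lies on line JK with JF:FK = 4:5 ⇒ F = (5/9, 4/9)
2·[FZJ] = -4/9, 2·[EJN] = -5/2
[FZJ]:[EJN] = -4/9:-5/2 = 8/45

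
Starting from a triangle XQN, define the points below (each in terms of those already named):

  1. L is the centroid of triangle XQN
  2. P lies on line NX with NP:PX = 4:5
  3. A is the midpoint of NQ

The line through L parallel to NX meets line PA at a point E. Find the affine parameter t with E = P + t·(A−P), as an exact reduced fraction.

t = 2/3

Set X = (0, 0), Q = (1, 0), N = (0, 1); any affine frame gives the same invariant.
1. L is the centroid of triangle XQN ⇒ L = (1/3, 1/3)
2. P lies on line NX with NP:PX = 4:5 ⇒ P = (0, 5/9)
3. A is the midpoint of NQ ⇒ A = (1/2, 1/2)
through L parallel to NX: direction (0, -1); meets PA at E = (1/3, 14/27)
E = P + t·(A−P) with t = 2/3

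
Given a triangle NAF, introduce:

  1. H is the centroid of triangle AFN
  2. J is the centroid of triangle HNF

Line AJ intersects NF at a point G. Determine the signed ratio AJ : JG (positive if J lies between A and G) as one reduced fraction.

Work in coordinates with N = (0, 0), A = (1, 0), F = (0, 1).
1. H is the centroid of triangle AFN ⇒ H = (1/3, 1/3)
2. J is the centroid of triangle HNF ⇒ J = (1/9, 4/9)
line AJ meets NF at G = (0, 1/2)
J = A + t·(G−A) with t = 8/9, so AJ:JG = 8/9:1/9

AJ:JG = 8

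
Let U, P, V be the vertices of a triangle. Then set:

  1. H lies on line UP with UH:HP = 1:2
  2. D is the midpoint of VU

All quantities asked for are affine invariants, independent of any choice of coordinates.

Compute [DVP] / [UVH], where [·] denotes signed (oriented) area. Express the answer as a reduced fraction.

Work in coordinates with U = (0, 0), P = (1, 0), V = (0, 1).
1. H lies on line UP with UH:HP = 1:2 ⇒ H = (1/3, 0)
2. D is the midpoint of VU ⇒ D = (0, 1/2)
2·[DVP] = -1/2, 2·[UVH] = -1/3
[DVP]:[UVH] = -1/2:-1/3 = 3/2

[DVP]:[UVH] = 3/2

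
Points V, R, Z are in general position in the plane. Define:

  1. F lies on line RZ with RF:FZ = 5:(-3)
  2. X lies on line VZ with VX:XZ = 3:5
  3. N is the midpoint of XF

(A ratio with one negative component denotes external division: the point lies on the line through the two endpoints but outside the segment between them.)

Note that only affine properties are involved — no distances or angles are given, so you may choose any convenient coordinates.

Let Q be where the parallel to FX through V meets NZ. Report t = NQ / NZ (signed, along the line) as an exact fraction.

t = -3/5

Work in coordinates with V = (0, 0), R = (1, 0), Z = (0, 1).
1. F lies on line RZ with RF:FZ = 5:(-3) ⇒ F = (-3/2, 5/2)
2. X lies on line VZ with VX:XZ = 3:5 ⇒ X = (0, 3/8)
3. N is the midpoint of XF ⇒ N = (-3/4, 23/16)
through V parallel to FX: direction (3/2, -17/8); meets NZ at Q = (-6/5, 17/10)
Q = N + t·(Z−N) with t = -3/5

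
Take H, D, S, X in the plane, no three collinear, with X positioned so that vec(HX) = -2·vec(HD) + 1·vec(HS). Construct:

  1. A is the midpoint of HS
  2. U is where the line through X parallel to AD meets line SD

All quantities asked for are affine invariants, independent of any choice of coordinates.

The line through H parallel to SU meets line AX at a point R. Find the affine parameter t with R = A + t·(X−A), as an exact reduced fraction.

t = 1/3

Set H = (0, 0), D = (1, 0), S = (0, 1), X = (-2, 1); any affine frame gives the same invariant.
1. A is the midpoint of HS ⇒ A = (0, 1/2)
2. U is where the line through X parallel to AD meets line SD ⇒ U = (2, -1)
through H parallel to SU: direction (2, -2); meets AX at R = (-2/3, 2/3)
R = A + t·(X−A) with t = 1/3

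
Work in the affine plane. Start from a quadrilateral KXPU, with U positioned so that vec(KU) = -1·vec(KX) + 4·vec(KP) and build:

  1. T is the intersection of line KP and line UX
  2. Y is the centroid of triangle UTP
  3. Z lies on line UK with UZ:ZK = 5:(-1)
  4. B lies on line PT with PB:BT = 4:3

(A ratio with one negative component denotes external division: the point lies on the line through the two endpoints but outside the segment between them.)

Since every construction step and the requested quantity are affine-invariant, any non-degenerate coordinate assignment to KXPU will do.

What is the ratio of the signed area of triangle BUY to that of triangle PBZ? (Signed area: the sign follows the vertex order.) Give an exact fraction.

Assign K = (0, 0), X = (1, 0), P = (0, 1), U = (-1, 4) — the answer is frame-independent, so this choice is without loss of generality.
1. T is the intersection of line KP and line UX ⇒ T = (0, 2)
2. Y is the centroid of triangle UTP ⇒ Y = (-1/3, 7/3)
3. Z lies on line UK with UZ:ZK = 5:(-1) ⇒ Z = (1/4, -1)
4. B lies on line PT with PB:BT = 4:3 ⇒ B = (0, 11/7)
2·[BUY] = 1/21, 2·[PBZ] = -1/7
[BUY]:[PBZ] = 1/21:-1/7 = -1/3

[BUY]:[PBZ] = -1/3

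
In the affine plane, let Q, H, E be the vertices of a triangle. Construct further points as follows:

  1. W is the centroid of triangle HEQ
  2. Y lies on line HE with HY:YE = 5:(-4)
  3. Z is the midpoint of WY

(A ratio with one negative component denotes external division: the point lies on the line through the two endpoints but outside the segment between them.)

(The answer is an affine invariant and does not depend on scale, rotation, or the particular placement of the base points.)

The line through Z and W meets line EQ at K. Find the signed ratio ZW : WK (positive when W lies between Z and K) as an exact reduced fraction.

ZW:WK = -13/2

Work in coordinates with Q = (0, 0), H = (1, 0), E = (0, 1).
1. W is the centroid of triangle HEQ ⇒ W = (1/3, 1/3)
2. Y lies on line HE with HY:YE = 5:(-4) ⇒ Y = (-4, 5)
3. Z is the midpoint of WY ⇒ Z = (-11/6, 8/3)
line ZW meets EQ at K = (0, 9/13)
W = Z + t·(K−Z) with t = 13/11, so ZW:WK = 13/11:-2/11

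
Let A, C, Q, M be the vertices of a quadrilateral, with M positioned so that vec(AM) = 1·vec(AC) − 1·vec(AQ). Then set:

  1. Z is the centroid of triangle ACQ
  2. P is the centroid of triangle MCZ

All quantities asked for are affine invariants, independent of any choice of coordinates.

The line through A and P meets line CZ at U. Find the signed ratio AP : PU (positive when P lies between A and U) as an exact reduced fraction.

Set A = (0, 0), C = (1, 0), Q = (0, 1), M = (1, -1); any affine frame gives the same invariant.
1. Z is the centroid of triangle ACQ ⇒ Z = (1/3, 1/3)
2. P is the centroid of triangle MCZ ⇒ P = (7/9, -2/9)
line AP meets CZ at U = (7/3, -2/3)
P = A + t·(U−A) with t = 1/3, so AP:PU = 1/3:2/3

AP:PU = 1/2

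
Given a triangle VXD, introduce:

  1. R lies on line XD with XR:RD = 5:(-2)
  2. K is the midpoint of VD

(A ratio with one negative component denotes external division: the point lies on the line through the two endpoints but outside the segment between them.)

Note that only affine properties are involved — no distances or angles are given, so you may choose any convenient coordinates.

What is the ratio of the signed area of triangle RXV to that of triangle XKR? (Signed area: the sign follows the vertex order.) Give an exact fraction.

[RXV]:[XKR] = 2

Choose coordinates V = (0, 0), X = (1, 0), D = (0, 1).
1. R lies on line XD with XR:RD = 5:(-2) ⇒ R = (-2/3, 5/3)
2. K is the midpoint of VD ⇒ K = (0, 1/2)
2·[RXV] = -5/3, 2·[XKR] = -5/6
[RXV]:[XKR] = -5/3:-5/6 = 2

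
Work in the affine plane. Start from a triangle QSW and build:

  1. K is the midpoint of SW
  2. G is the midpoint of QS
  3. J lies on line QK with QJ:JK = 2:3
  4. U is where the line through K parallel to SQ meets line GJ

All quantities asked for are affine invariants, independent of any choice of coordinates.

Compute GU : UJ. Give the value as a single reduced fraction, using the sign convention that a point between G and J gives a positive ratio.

GU:UJ = -5/3

Work in coordinates with Q = (0, 0), S = (1, 0), W = (0, 1).
1. K is the midpoint of SW ⇒ K = (1/2, 1/2)
2. G is the midpoint of QS ⇒ G = (1/2, 0)
3. J lies on line QK with QJ:JK = 2:3 ⇒ J = (1/5, 1/5)
4. U is where the line through K parallel to SQ meets line GJ ⇒ U = (-1/4, 1/2)
U = G + t·(J−G) with t = 5/2, so GU:UJ = t:(1−t) = 5/2:-3/2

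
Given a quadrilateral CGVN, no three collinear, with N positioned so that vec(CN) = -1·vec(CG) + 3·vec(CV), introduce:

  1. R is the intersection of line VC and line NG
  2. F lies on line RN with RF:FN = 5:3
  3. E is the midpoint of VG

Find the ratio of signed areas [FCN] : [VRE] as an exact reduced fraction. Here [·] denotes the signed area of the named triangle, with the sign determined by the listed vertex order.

[FCN]:[VRE] = 9/4

Assign C = (0, 0), G = (1, 0), V = (0, 1), N = (-1, 3) — the answer is frame-independent, so this choice is without loss of generality.
1. R is the intersection of line VC and line NG ⇒ R = (0, 3/2)
2. F lies on line RN with RF:FN = 5:3 ⇒ F = (-5/8, 39/16)
3. E is the midpoint of VG ⇒ E = (1/2, 1/2)
2·[FCN] = -9/16, 2·[VRE] = -1/4
[FCN]:[VRE] = -9/16:-1/4 = 9/4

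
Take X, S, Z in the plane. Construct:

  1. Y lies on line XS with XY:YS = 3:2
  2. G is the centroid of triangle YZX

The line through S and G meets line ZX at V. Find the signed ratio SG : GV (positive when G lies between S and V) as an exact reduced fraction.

SG:GV = 4

Choose coordinates X = (0, 0), S = (1, 0), Z = (0, 1).
1. Y lies on line XS with XY:YS = 3:2 ⇒ Y = (3/5, 0)
2. G is the centroid of triangle YZX ⇒ G = (1/5, 1/3)
line SG meets ZX at V = (0, 5/12)
G = S + t·(V−S) with t = 4/5, so SG:GV = 4/5:1/5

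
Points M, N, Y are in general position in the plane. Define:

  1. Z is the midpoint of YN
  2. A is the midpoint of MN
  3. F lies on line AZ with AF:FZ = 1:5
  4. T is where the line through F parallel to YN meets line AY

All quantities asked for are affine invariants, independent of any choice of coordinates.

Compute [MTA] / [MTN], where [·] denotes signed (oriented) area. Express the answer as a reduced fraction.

Assign M = (0, 0), N = (1, 0), Y = (0, 1) — the answer is frame-independent, so this choice is without loss of generality.
1. Z is the midpoint of YN ⇒ Z = (1/2, 1/2)
2. A is the midpoint of MN ⇒ A = (1/2, 0)
3. F lies on line AZ with AF:FZ = 1:5 ⇒ F = (1/2, 1/12)
4. T is where the line through F parallel to YN meets line AY ⇒ T = (5/12, 1/6)
2·[MTA] = -1/12, 2·[MTN] = -1/6
[MTA]:[MTN] = -1/12:-1/6 = 1/2

[MTA]:[MTN] = 1/2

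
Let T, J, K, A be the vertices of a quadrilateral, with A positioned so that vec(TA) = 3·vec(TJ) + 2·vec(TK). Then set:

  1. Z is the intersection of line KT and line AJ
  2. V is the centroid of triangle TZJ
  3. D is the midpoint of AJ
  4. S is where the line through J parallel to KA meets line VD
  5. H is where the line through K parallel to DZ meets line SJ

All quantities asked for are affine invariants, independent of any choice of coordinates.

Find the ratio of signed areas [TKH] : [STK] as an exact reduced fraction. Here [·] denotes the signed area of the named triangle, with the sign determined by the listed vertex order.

[TKH]:[STK] = -7/2

Work in coordinates with T = (0, 0), J = (1, 0), K = (0, 1), A = (3, 2).
1. Z is the intersection of line KT and line AJ ⇒ Z = (0, -1)
2. V is the centroid of triangle TZJ ⇒ V = (1/3, -1/3)
3. D is the midpoint of AJ ⇒ D = (2, 1)
4. S is where the line through J parallel to KA meets line VD ⇒ S = (4/7, -1/7)
5. H is where the line through K parallel to DZ meets line SJ ⇒ H = (-2, -1)
2·[TKH] = 2, 2·[STK] = -4/7
[TKH]:[STK] = 2:-4/7 = -7/2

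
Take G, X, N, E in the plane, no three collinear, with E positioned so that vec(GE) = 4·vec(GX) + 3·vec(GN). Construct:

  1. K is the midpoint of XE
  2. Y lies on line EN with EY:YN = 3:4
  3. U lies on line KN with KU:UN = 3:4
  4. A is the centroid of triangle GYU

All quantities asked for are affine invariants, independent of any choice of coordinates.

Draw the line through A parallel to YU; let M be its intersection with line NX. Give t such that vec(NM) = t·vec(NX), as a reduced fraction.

Work in coordinates with G = (0, 0), X = (1, 0), N = (0, 1), E = (4, 3).
1. K is the midpoint of XE ⇒ K = (5/2, 3/2)
2. Y lies on line EN with EY:YN = 3:4 ⇒ Y = (16/7, 15/7)
3. U lies on line KN with KU:UN = 3:4 ⇒ U = (10/7, 9/7)
4. A is the centroid of triangle GYU ⇒ A = (26/21, 8/7)
through A parallel to YU: direction (-6/7, -6/7); meets NX at M = (23/42, 19/42)
M = N + t·(X−N) with t = 23/42

t = 23/42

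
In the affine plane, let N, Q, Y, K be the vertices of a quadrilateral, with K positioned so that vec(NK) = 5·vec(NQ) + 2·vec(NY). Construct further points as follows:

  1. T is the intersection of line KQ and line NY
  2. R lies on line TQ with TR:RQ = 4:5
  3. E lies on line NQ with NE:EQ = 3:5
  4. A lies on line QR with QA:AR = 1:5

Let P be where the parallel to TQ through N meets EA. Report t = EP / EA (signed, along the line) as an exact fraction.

Work in coordinates with N = (0, 0), Q = (1, 0), Y = (0, 1), K = (5, 2).
1. T is the intersection of line KQ and line NY ⇒ T = (0, -1/2)
2. R lies on line TQ with TR:RQ = 4:5 ⇒ R = (4/9, -5/18)
3. E lies on line NQ with NE:EQ = 3:5 ⇒ E = (3/8, 0)
4. A lies on line QR with QA:AR = 1:5 ⇒ A = (49/54, -5/108)
through N parallel to TQ: direction (1, 1/2); meets EA at P = (1/18, 1/36)
P = E + t·(A−E) with t = -3/5

t = -3/5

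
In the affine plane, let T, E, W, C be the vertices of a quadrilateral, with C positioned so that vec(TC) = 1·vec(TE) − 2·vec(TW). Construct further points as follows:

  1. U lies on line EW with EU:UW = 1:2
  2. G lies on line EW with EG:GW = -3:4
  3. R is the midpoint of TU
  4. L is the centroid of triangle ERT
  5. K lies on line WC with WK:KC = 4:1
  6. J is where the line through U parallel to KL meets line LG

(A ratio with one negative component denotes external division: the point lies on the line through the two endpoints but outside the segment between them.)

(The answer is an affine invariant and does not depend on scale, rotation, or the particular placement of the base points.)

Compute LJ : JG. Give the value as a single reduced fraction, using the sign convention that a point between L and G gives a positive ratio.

Choose coordinates T = (0, 0), E = (1, 0), W = (0, 1), C = (1, -2).
1. U lies on line EW with EU:UW = 1:2 ⇒ U = (2/3, 1/3)
2. G lies on line EW with EG:GW = -3:4 ⇒ G = (4, -3)
3. R is the midpoint of TU ⇒ R = (1/3, 1/6)
4. L is the centroid of triangle ERT ⇒ L = (4/9, 1/18)
5. K lies on line WC with WK:KC = 4:1 ⇒ K = (4/5, -7/5)
6. J is where the line through U parallel to KL meets line LG ⇒ J = (56/69, -287/1104)
J = L + t·(G−L) with t = 19/184, so LJ:JG = t:(1−t) = 19/184:165/184

LJ:JG = 19/165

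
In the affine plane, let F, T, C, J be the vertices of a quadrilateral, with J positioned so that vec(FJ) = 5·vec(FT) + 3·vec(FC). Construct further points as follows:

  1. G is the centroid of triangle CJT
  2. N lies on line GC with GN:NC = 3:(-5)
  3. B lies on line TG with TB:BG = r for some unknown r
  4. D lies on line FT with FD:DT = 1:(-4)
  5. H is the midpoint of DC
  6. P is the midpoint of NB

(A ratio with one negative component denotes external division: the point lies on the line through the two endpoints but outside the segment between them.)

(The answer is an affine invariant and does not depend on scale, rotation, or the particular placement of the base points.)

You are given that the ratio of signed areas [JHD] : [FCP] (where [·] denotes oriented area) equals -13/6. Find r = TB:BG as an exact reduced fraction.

Choose coordinates F = (0, 0), T = (1, 0), C = (0, 1), J = (5, 3).
1. G is the centroid of triangle CJT ⇒ G = (2, 4/3)
2. N lies on line GC with GN:NC = 3:(-5) ⇒ N = (5, 11/6)
3. With TB:BG = r, write λ = r/(r+1) so B = T + λ·(G−T); B is affine-linear in λ
4. D lies on line FT with FD:DT = 1:(-4) ⇒ D = (-1/3, 0)
5. H is the midpoint of DC ⇒ H = (-1/6, 1/2)
6. P is the midpoint of NB ⇒ P is an affine combination of earlier points and hence also affine-linear in λ
Every point depending on B is an affine combination of B and λ-independent points, so each such coordinate is linear in λ; the λ² term in each signed area is a multiple of (G−T)×(G−T) = 0, so 2·[JHD] and 2·[FCP] are each linear in λ. Evaluating at λ=0 and λ=1:
  2·[JHD] = 13/6,   2·[FCP] = -1/2·λ − 3
So [JHD]:[FCP] = (13/6) / (-1/2·λ − 3). Setting this equal to -13/6:
  13/6 = -13/6·(-1/2·λ − 3)  ⇒  λ = -4
Then r = λ/(1−λ) = (-4)/(5) = -4/5. Check: with r = -4/5, B = (-3, -16/3) and [JHD]:[FCP] = -13/6 as required.

r = -4/5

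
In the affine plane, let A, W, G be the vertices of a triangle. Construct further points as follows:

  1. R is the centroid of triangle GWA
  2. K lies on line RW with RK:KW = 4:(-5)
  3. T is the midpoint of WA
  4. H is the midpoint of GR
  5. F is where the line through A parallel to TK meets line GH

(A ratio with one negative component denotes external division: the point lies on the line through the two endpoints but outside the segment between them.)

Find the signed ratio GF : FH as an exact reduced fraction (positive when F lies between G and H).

Set A = (0, 0), W = (1, 0), G = (0, 1); any affine frame gives the same invariant.
1. R is the centroid of triangle GWA ⇒ R = (1/3, 1/3)
2. K lies on line RW with RK:KW = 4:(-5) ⇒ K = (-7/3, 5/3)
3. T is the midpoint of WA ⇒ T = (1/2, 0)
4. H is the midpoint of GR ⇒ H = (1/6, 2/3)
5. F is where the line through A parallel to TK meets line GH ⇒ F = (17/24, -5/12)
F = G + t·(H−G) with t = 17/4, so GF:FH = t:(1−t) = 17/4:-13/4

GF:FH = -17/13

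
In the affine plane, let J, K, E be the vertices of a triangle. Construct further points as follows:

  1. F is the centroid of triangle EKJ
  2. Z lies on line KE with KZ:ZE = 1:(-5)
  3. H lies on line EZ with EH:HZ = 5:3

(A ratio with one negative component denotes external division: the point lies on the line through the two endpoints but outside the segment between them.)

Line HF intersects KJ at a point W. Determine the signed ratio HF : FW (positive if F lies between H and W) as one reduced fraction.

Work in coordinates with J = (0, 0), K = (1, 0), E = (0, 1).
1. F is the centroid of triangle EKJ ⇒ F = (1/3, 1/3)
2. Z lies on line KE with KZ:ZE = 1:(-5) ⇒ Z = (5/4, -1/4)
3. H lies on line EZ with EH:HZ = 5:3 ⇒ H = (25/32, 7/32)
line HF meets KJ at W = (18/11, 0)
F = H + t·(W−H) with t = -11/21, so HF:FW = -11/21:32/21

HF:FW = -11/32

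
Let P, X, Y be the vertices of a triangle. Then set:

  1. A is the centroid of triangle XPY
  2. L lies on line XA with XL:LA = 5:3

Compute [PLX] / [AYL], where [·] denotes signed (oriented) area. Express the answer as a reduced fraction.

Assign P = (0, 0), X = (1, 0), Y = (0, 1) — the answer is frame-independent, so this choice is without loss of generality.
1. A is the centroid of triangle XPY ⇒ A = (1/3, 1/3)
2. L lies on line XA with XL:LA = 5:3 ⇒ L = (7/12, 5/24)
2·[PLX] = -5/24, 2·[AYL] = -1/8
[PLX]:[AYL] = -5/24:-1/8 = 5/3

[PLX]:[AYL] = 5/3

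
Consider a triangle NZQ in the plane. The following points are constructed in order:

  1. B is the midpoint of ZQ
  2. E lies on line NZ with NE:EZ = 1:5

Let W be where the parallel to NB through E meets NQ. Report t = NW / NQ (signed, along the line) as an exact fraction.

Work in coordinates with N = (0, 0), Z = (1, 0), Q = (0, 1).
1. B is the midpoint of ZQ ⇒ B = (1/2, 1/2)
2. E lies on line NZ with NE:EZ = 1:5 ⇒ E = (1/6, 0)
through E parallel to NB: direction (1/2, 1/2); meets NQ at W = (0, -1/6)
W = N + t·(Q−N) with t = -1/6

t = -1/6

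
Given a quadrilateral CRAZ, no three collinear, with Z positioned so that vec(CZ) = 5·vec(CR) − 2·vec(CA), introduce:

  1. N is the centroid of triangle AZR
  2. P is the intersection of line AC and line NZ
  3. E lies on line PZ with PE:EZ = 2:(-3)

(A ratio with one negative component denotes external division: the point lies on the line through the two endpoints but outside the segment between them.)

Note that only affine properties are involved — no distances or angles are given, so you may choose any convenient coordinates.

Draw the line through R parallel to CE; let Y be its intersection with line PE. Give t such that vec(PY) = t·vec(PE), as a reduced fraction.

Assign C = (0, 0), R = (1, 0), A = (0, 1), Z = (5, -2) — the answer is frame-independent, so this choice is without loss of generality.
1. N is the centroid of triangle AZR ⇒ N = (2, -1/3)
2. P is the intersection of line AC and line NZ ⇒ P = (0, 7/9)
3. E lies on line PZ with PE:EZ = 2:(-3) ⇒ E = (-10, 19/3)
through R parallel to CE: direction (-10, 19/3); meets PE at Y = (-13/7, 38/21)
Y = P + t·(E−P) with t = 13/70

t = 13/70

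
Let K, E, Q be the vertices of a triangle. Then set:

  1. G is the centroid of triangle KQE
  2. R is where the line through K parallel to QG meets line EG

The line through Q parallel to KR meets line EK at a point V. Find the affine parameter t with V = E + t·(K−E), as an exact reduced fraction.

Assign K = (0, 0), E = (1, 0), Q = (0, 1) — the answer is frame-independent, so this choice is without loss of generality.
1. G is the centroid of triangle KQE ⇒ G = (1/3, 1/3)
2. R is where the line through K parallel to QG meets line EG ⇒ R = (-1/3, 2/3)
through Q parallel to KR: direction (-1/3, 2/3); meets EK at V = (1/2, 0)
V = E + t·(K−E) with t = 1/2

t = 1/2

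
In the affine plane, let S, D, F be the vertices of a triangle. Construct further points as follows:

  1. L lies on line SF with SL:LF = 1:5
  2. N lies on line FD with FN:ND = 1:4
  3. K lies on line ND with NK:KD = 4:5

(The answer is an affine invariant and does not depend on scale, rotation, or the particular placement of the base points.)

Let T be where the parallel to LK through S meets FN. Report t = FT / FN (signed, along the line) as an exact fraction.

Set S = (0, 0), D = (1, 0), F = (0, 1); any affine frame gives the same invariant.
1. L lies on line SF with SL:LF = 1:5 ⇒ L = (0, 1/6)
2. N lies on line FD with FN:ND = 1:4 ⇒ N = (1/5, 4/5)
3. K lies on line ND with NK:KD = 4:5 ⇒ K = (5/9, 4/9)
through S parallel to LK: direction (5/9, 5/18); meets FN at T = (2/3, 1/3)
T = F + t·(N−F) with t = 10/3

t = 10/3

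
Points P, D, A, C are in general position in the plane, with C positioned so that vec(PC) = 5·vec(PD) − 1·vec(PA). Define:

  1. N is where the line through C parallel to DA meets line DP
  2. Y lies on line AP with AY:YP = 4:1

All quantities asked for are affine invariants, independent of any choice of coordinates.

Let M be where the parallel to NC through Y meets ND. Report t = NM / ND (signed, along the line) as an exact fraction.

Assign P = (0, 0), D = (1, 0), A = (0, 1), C = (5, -1) — the answer is frame-independent, so this choice is without loss of generality.
1. N is where the line through C parallel to DA meets line DP ⇒ N = (4, 0)
2. Y lies on line AP with AY:YP = 4:1 ⇒ Y = (0, 1/5)
through Y parallel to NC: direction (1, -1); meets ND at M = (1/5, 0)
M = N + t·(D−N) with t = 19/15

t = 19/15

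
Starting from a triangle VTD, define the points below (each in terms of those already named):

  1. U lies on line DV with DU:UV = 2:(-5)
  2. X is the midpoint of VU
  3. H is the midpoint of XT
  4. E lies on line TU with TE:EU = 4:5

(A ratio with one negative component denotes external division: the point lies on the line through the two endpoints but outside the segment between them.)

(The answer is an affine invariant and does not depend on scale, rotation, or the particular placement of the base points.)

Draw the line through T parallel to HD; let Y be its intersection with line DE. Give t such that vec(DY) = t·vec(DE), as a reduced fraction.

Choose coordinates V = (0, 0), T = (1, 0), D = (0, 1).
1. U lies on line DV with DU:UV = 2:(-5) ⇒ U = (0, 5/3)
2. X is the midpoint of VU ⇒ X = (0, 5/6)
3. H is the midpoint of XT ⇒ H = (1/2, 5/12)
4. E lies on line TU with TE:EU = 4:5 ⇒ E = (5/9, 20/27)
through T parallel to HD: direction (-1/2, 7/12); meets DE at Y = (5/21, 8/9)
Y = D + t·(E−D) with t = 3/7

t = 3/7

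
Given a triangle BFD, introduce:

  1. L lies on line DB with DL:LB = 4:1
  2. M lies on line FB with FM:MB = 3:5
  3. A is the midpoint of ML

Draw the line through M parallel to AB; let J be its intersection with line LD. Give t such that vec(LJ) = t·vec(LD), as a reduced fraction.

Choose coordinates B = (0, 0), F = (1, 0), D = (0, 1).
1. L lies on line DB with DL:LB = 4:1 ⇒ L = (0, 1/5)
2. M lies on line FB with FM:MB = 3:5 ⇒ M = (5/8, 0)
3. A is the midpoint of ML ⇒ A = (5/16, 1/10)
through M parallel to AB: direction (-5/16, -1/10); meets LD at J = (0, -1/5)
J = L + t·(D−L) with t = -1/2

t = -1/2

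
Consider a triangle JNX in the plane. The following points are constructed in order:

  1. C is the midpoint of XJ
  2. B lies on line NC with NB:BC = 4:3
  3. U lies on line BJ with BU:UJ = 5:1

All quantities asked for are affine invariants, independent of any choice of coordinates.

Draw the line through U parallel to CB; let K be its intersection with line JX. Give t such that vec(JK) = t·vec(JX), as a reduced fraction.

Work in coordinates with J = (0, 0), N = (1, 0), X = (0, 1).
1. C is the midpoint of XJ ⇒ C = (0, 1/2)
2. B lies on line NC with NB:BC = 4:3 ⇒ B = (3/7, 2/7)
3. U lies on line BJ with BU:UJ = 5:1 ⇒ U = (1/14, 1/21)
through U parallel to CB: direction (3/7, -3/14); meets JX at K = (0, 1/12)
K = J + t·(X−J) with t = 1/12

t = 1/12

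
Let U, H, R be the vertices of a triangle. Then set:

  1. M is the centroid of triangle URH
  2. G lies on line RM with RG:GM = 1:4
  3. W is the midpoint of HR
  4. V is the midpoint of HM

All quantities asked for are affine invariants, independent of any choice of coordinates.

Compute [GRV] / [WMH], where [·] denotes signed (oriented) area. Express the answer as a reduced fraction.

Work in coordinates with U = (0, 0), H = (1, 0), R = (0, 1).
1. M is the centroid of triangle URH ⇒ M = (1/3, 1/3)
2. G lies on line RM with RG:GM = 1:4 ⇒ G = (1/15, 13/15)
3. W is the midpoint of HR ⇒ W = (1/2, 1/2)
4. V is the midpoint of HM ⇒ V = (2/3, 1/6)
2·[GRV] = -1/30, 2·[WMH] = 1/6
[GRV]:[WMH] = -1/30:1/6 = -1/5

[GRV]:[WMH] = -1/5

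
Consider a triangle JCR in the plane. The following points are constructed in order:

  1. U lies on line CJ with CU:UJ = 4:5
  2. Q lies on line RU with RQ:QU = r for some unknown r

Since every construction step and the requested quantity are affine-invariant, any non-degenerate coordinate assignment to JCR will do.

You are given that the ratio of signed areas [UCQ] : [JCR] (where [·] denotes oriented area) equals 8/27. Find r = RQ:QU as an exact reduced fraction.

Choose coordinates J = (0, 0), C = (1, 0), R = (0, 1).
1. U lies on line CJ with CU:UJ = 4:5 ⇒ U = (5/9, 0)
2. With RQ:QU = r, write λ = r/(r+1) so Q = R + λ·(U−R); Q is affine-linear in λ
Every point depending on Q is an affine combination of Q and λ-independent points, so each such coordinate is linear in λ; the λ² term in each signed area is a multiple of (U−R)×(U−R) = 0, so 2·[UCQ] and 2·[JCR] are each linear in λ. Evaluating at λ=0 and λ=1:
  2·[UCQ] = -4/9·λ + 4/9,   2·[JCR] = 1
So [UCQ]:[JCR] = (-4/9·λ + 4/9) / (1). Setting this equal to 8/27:
  -4/9·λ + 4/9 = 8/27·(1)  ⇒  λ = 1/3
Then r = λ/(1−λ) = (1/3)/(2/3) = 1/2. Check: with r = 1/2, Q = (5/27, 2/3) and [UCQ]:[JCR] = 8/27 as required.

r = 1/2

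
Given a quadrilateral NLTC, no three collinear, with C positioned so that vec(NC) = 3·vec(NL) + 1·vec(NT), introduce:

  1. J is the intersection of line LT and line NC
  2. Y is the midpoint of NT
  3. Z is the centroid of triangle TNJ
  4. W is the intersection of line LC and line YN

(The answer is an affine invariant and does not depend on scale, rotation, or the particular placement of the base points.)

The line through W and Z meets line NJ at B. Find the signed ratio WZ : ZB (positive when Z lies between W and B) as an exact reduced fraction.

Assign N = (0, 0), L = (1, 0), T = (0, 1), C = (3, 1) — the answer is frame-independent, so this choice is without loss of generality.
1. J is the intersection of line LT and line NC ⇒ J = (3/4, 1/4)
2. Y is the midpoint of NT ⇒ Y = (0, 1/2)
3. Z is the centroid of triangle TNJ ⇒ Z = (1/4, 5/12)
4. W is the intersection of line LC and line YN ⇒ W = (0, -1/2)
line WZ meets NJ at B = (3/20, 1/20)
Z = W + t·(B−W) with t = 5/3, so WZ:ZB = 5/3:-2/3

WZ:ZB = -5/2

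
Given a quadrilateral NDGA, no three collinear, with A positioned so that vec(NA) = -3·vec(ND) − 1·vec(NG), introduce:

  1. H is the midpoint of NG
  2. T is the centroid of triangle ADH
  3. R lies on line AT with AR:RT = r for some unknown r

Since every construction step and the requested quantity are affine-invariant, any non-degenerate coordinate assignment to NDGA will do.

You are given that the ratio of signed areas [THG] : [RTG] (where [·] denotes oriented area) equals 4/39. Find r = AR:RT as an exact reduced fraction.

Assign N = (0, 0), D = (1, 0), G = (0, 1), A = (-3, -1) — the answer is frame-independent, so this choice is without loss of generality.
1. H is the midpoint of NG ⇒ H = (0, 1/2)
2. T is the centroid of triangle ADH ⇒ T = (-2/3, -1/6)
3. With AR:RT = r, write λ = r/(r+1) so R = A + λ·(T−A); R is affine-linear in λ
Every point depending on R is an affine combination of R and λ-independent points, so each such coordinate is linear in λ; the λ² term in each signed area is a multiple of (T−A)×(T−A) = 0, so 2·[THG] and 2·[RTG] are each linear in λ. Evaluating at λ=0 and λ=1:
  2·[THG] = 1/3,   2·[RTG] = -13/6·λ + 13/6
So [THG]:[RTG] = (1/3) / (-13/6·λ + 13/6). Setting this equal to 4/39:
  1/3 = 4/39·(-13/6·λ + 13/6)  ⇒  λ = -1/2
Then r = λ/(1−λ) = (-1/2)/(3/2) = -1/3. Check: with r = -1/3, R = (-25/6, -17/12) and [THG]:[RTG] = 4/39 as required.

r = -1/3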